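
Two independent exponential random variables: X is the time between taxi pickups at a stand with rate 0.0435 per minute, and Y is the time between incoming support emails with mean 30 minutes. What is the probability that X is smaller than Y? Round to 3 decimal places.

0.566

λ_1 = 0.0435, λ_2 = 1/30 = 0.0333333.
For independent exponentials, P(X < Y) = λ_1/(λ_1+λ_2) = 0.0435/0.0768333 ≈ 0.566.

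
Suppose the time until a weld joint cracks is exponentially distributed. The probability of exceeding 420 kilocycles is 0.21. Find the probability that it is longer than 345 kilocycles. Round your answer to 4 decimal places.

e^(−λ·420) = 0.21 ⇒ λ = −ln(0.21)/420 = 0.00371583.
P(X > 345) = e^(−0.00371583·345) = e^(−1.282) ≈ 0.2775.

0.2775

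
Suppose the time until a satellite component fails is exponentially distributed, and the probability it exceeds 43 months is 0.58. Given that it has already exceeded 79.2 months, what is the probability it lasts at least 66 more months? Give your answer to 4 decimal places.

From e^(−λ·43) = 0.58, λ = −ln(0.58)/43 = 0.0126681.
Memoryless: P(X > 79.2+66 | X > 79.2) = P(X > 66) = e^(−0.0126681·66) ≈ 0.4334.

0.4334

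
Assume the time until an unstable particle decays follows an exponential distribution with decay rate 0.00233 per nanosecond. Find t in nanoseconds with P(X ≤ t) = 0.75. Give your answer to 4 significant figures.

Set 1 − e^(−λt) = 0.75, so t = −ln(0.25)/λ = 1.3863/0.00233 ≈ 594.976 nanoseconds.

595.0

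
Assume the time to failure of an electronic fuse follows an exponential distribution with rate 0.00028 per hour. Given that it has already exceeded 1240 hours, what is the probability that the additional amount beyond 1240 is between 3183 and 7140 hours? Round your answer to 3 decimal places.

0.275

Memoryless: the residual past 1240 is again Exp(λ).
P(3183 < residual < 7140) = e^(−λ·3183) − e^(−λ·7140) = 0.41015 − 0.13544 ≈ 0.275.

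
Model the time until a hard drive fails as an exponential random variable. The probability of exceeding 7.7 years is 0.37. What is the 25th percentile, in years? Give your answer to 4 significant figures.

e^(−λ·7.7) = 0.37 ⇒ λ = −ln(0.37)/7.7 = 0.129124.
25th percentile: 1 − e^(−λt) = 0.25, t = −ln(0.75)/λ = 2.22796 years.

2.228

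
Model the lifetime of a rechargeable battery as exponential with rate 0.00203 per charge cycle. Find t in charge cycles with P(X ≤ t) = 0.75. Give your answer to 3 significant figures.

683

Set 1 − e^(−λt) = 0.75, so t = −ln(0.25)/λ = 1.3863/0.00203 ≈ 682.904 charge cycles.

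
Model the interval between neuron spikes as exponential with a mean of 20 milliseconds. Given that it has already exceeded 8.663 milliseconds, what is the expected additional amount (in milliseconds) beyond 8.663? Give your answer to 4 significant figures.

20.00

The rate is λ = 1/20 = 0.05 per millisecond.
By memorylessness, the remaining amount past any threshold is again Exp(λ) with mean 1/λ = 20 milliseconds.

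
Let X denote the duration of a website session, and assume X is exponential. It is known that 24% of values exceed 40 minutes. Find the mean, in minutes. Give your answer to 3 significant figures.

e^(−λ·40) = 0.24 ⇒ λ = −ln(0.24)/40 = 0.0356779.
Mean = 1/λ = 28.0285 minutes.

28.0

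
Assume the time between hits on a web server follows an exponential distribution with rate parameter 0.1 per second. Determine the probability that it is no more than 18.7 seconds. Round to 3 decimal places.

P(X ≤ 18.7) = 1 − e^(−λ·18.7) = 1 − e^(−1.87) ≈ 0.846.

0.846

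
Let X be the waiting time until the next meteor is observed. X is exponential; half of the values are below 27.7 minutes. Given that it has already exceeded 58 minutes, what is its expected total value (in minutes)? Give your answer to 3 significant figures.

98.0

For an exponential, median = ln(2)/λ, so λ = ln 2 / 27.7 = 0.0250234 per minute.
By memorylessness, E[X | X > 58] = 58 + 1/λ = 58 + 39.9627 = 97.9627 minutes.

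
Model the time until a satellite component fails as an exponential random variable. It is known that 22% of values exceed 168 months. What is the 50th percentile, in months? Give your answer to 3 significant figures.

76.9

e^(−λ·168) = 0.22 ⇒ λ = −ln(0.22)/168 = 0.00901267.
50th percentile: 1 − e^(−λt) = 0.5, t = −ln(0.5)/λ = 76.9081 months.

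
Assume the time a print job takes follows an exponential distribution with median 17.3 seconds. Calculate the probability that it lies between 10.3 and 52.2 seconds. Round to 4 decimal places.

For an exponential, median = ln(2)/λ, so λ = ln 2 / 17.3 = 0.0400663 per second.
P(10.3 < X < 52.2) = e^(−λ·10.3) − e^(−λ·52.2) = 0.66187 − 0.12351 ≈ 0.5384.

0.5384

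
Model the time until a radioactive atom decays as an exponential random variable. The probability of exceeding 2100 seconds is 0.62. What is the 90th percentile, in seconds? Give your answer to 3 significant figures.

e^(−λ·2100) = 0.62 ⇒ λ = −ln(0.62)/2100 = 0.000227636.
90th percentile: 1 − e^(−λt) = 0.9, t = −ln(0.1)/λ = 10115.2 seconds.

10100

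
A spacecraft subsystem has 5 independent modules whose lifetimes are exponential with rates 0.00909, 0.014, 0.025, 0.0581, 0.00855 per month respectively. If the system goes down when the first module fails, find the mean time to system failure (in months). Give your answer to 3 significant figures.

The time to first failure is exponential with rate Σλ = 0.00909 + 0.014 + 0.025 + 0.0581 + 0.00855 = 0.11474.
E[min] = 1/Σλ = 1/0.11474 = 8.71536 months.

8.72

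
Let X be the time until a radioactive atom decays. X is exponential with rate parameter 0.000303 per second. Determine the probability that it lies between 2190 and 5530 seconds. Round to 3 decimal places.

P(2190 < X < 5530) = e^(−λ·2190) − e^(−λ·5530) = 0.51501 − 0.18720 ≈ 0.328.

0.328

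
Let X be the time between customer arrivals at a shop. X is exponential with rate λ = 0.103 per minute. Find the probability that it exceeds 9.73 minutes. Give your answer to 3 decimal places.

P(X > 9.73) = e^(−λ·9.73) = e^(−1.0022) ≈ 0.367.

0.367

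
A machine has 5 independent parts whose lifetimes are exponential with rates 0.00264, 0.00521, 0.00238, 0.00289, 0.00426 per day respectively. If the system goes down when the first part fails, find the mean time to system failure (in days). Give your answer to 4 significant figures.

57.54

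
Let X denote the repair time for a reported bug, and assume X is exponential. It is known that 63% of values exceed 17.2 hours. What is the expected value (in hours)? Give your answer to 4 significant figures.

37.23

e^(−λ·17.2) = 0.63 ⇒ λ = −ln(0.63)/17.2 = 0.0268625.
Mean = 1/λ = 37.2266 hours.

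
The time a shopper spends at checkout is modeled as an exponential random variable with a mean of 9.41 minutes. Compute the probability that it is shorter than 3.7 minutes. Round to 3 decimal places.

0.325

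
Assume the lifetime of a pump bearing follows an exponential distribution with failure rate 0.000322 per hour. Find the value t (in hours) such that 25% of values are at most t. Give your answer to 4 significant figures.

893.4

Set 1 − e^(−λt) = 0.25, so t = −ln(0.75)/λ = 0.28768/0.000322 ≈ 893.423 hours.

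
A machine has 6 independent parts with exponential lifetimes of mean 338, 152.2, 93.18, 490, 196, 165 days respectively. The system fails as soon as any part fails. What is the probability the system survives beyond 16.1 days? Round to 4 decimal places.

0.5835

The first failure time is exponential with rate Σλ_i = 1/338 + 1/152.2 + 1/93.18 + 1/490 + 1/196 + 1/165 = 0.0334643 per day.
P(min > 16.1) = e^(−0.0334643·16.1) = e^(−0.53877) ≈ 0.5835.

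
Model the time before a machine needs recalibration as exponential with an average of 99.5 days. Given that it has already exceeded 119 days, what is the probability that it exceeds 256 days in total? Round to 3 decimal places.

The rate is λ = 1/99.5 = 0.0100503 per day.
P(X > s+t | X > s) = e^(−λ(s+t))/e^(−λs) = e^(−λt), independent of s = 119.
P(X > 137) = e^(−1.3769) ≈ 0.252.

0.252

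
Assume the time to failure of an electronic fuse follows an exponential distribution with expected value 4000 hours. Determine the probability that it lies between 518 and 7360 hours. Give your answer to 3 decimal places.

The rate is λ = 1/4000 = 0.00025 per hour.
P(518 < X < 7360) = e^(−λ·518) − e^(−λ·7360) = 0.87853 − 0.15882 ≈ 0.720.

0.720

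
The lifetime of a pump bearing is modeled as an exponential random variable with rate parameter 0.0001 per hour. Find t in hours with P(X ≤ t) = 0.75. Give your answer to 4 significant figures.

13860

Set 1 − e^(−λt) = 0.75, so t = −ln(0.25)/λ = 1.3863/0.0001 ≈ 13862.9 hours.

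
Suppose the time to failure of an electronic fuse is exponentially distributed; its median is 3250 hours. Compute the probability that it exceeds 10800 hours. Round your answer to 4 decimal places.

0.0999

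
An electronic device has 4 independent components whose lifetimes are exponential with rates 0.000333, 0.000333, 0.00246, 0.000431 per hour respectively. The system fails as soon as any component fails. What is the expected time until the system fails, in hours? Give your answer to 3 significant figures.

281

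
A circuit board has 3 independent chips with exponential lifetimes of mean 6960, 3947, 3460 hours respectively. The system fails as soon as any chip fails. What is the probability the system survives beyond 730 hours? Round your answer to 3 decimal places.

The first failure time is exponential with rate Σλ_i = 1/6960 + 1/3947 + 1/3460 = 0.000686052 per hour.
P(min > 730) = e^(−0.000686052·730) = e^(−0.50082) ≈ 0.606.

0.606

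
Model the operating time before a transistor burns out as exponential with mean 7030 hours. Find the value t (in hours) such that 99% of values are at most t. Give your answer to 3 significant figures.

The rate is λ = 1/7030 = 0.000142248 per hour.
Set 1 − e^(−λt) = 0.99, so t = −ln(0.01)/λ = 4.6052/0.000142248 ≈ 32374.3 hours.

32400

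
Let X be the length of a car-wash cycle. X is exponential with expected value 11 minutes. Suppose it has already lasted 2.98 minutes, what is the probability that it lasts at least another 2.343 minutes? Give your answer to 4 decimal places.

0.8082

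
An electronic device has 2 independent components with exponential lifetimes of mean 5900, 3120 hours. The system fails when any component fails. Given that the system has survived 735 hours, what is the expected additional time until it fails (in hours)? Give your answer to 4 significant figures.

2041

First-failure rate Σλ = 1/5900 + 1/3120 = 0.000490004.
By memorylessness the expected residual is 1/Σλ = 2040.8 hours, regardless of the 735 already elapsed.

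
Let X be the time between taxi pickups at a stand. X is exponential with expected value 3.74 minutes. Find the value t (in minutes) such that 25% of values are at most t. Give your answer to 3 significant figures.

1.08

The rate is λ = 1/3.74 = 0.26738 per minute.
Set 1 − e^(−λt) = 0.25, so t = −ln(0.75)/λ = 0.28768/0.26738 ≈ 1.07593 minutes.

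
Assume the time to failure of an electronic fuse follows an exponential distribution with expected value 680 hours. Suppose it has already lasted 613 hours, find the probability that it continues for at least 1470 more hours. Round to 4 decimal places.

The rate is λ = 1/680 = 0.00147059 per hour.
By the memoryless property, P(X > 613+1470 | X > 613) = P(X > 1470).
P(X > 1470) = e^(−2.1618) ≈ 0.1151.

0.1151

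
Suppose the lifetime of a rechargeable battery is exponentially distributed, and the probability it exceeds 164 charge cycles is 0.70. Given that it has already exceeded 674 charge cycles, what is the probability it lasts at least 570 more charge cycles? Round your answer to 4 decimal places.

0.2895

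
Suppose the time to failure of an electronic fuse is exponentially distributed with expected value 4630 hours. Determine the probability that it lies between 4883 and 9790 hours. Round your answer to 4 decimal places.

The rate is λ = 1/4630 = 0.000215983 per hour.
P(4883 < X < 9790) = e^(−λ·4883) − e^(−λ·9790) = 0.34832 − 0.12070 ≈ 0.2276.

0.2276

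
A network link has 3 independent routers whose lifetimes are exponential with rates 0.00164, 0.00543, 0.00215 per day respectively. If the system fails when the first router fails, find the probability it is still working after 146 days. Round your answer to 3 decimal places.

0.260

The time to first failure is exponential with rate Σλ = 0.00164 + 0.00543 + 0.00215 = 0.00922.
P(min > 146) = e^(−0.00922·146) = e^(−1.3461) ≈ 0.260.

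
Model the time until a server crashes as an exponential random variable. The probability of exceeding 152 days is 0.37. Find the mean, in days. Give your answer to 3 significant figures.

e^(−λ·152) = 0.37 ⇒ λ = −ln(0.37)/152 = 0.00654113.
Mean = 1/λ = 152.879 days.

153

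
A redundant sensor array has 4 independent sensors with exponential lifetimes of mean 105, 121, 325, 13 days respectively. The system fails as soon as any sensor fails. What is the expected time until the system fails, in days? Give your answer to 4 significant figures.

10.23

The first failure time is exponential with rate Σλ_i = 1/105 + 1/121 + 1/325 + 1/13 = 0.0977883 per day.
E[min] = 1/Σλ = 1/0.0977883 = 10.2262 days.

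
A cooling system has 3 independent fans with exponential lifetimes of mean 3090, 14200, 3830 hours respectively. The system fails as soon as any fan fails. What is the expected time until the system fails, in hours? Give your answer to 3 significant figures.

1530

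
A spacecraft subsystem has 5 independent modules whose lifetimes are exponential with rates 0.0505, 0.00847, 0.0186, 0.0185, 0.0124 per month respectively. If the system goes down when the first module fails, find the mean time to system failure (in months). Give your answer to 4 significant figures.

9.219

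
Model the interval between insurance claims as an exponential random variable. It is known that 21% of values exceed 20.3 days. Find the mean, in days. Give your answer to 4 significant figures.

13.01

e^(−λ·20.3) = 0.21 ⇒ λ = −ln(0.21)/20.3 = 0.0768792.
Mean = 1/λ = 13.0074 days.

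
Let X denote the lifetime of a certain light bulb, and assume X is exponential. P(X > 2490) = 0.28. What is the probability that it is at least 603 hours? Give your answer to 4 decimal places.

e^(−λ·2490) = 0.28 ⇒ λ = −ln(0.28)/2490 = 0.000511231.
P(X > 603) = e^(−0.000511231·603) = e^(−0.30827) ≈ 0.7347.

0.7347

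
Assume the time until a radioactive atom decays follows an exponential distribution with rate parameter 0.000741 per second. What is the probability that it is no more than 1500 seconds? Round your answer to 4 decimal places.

P(X ≤ 1500) = 1 − e^(−λ·1500) = 1 − e^(−1.1115) ≈ 0.6709.

0.6709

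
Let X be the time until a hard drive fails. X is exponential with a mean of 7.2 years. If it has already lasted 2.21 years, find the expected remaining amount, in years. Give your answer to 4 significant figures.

7.200

The rate is λ = 1/7.2 = 0.138889 per year.
By memorylessness, the remaining amount past any threshold is again Exp(λ) with mean 1/λ = 7.2 years.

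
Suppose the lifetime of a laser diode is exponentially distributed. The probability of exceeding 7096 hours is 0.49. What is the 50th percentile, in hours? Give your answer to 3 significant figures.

e^(−λ·7096) = 0.49 ⇒ λ = −ln(0.49)/7096 = 0.000100528.
50th percentile: 1 − e^(−λt) = 0.5, t = −ln(0.5)/λ = 6895.03 hours.

6900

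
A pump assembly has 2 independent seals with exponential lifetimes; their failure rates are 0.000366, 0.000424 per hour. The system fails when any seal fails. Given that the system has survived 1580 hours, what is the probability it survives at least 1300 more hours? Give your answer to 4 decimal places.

0.3581

Time to first failure ~ Exp(Σλ) with Σλ = 0.00079.
By memorylessness, P(T > 1580+1300 | T > 1580) = P(T > 1300) = e^(−0.00079·1300) ≈ 0.3581.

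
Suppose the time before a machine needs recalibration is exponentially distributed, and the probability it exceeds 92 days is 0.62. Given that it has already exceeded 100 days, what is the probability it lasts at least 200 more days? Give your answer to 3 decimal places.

0.354

From e^(−λ·92) = 0.62, λ = −ln(0.62)/92 = 0.00519604.
Memoryless: P(X > 100+200 | X > 100) = P(X > 200) = e^(−0.00519604·200) ≈ 0.354.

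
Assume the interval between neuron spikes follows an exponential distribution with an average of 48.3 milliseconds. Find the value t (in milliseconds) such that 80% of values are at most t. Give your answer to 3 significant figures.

77.7

The rate is λ = 1/48.3 = 0.0207039 per millisecond.
Set 1 − e^(−λt) = 0.8, so t = −ln(0.2)/λ = 1.6094/0.0207039 ≈ 77.7359 milliseconds.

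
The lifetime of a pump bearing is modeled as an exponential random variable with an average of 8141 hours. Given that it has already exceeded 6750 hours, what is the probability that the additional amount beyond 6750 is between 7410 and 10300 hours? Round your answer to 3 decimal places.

The rate is λ = 1/8141 = 0.000122835 per hour.
Memoryless: the residual past 6750 is again Exp(λ).
P(7410 < residual < 10300) = e^(−λ·7410) − e^(−λ·10300) = 0.40244 − 0.28218 ≈ 0.120.

0.120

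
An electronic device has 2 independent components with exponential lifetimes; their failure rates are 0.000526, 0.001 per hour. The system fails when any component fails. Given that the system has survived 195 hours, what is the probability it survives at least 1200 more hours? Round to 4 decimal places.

Time to first failure ~ Exp(Σλ) with Σλ = 0.001526.
By memorylessness, P(T > 195+1200 | T > 195) = P(T > 1200) = e^(−0.001526·1200) ≈ 0.1602.

0.1602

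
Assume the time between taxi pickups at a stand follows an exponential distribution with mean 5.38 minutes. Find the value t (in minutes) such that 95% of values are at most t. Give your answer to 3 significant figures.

16.1

The rate is λ = 1/5.38 = 0.185874 per minute.
Set 1 − e^(−λt) = 0.95, so t = −ln(0.05)/λ = 2.9957/0.185874 ≈ 16.117 minutes.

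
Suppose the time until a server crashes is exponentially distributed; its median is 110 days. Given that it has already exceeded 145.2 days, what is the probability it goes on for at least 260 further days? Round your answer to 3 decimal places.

0.194

For an exponential, median = ln(2)/λ, so λ = ln 2 / 110 = 0.00630134 per day.
The exponential is memoryless, so the remaining time is again Exp(λ): the condition X > 145.2 is irrelevant.
P(X > 260) = e^(−1.6383) ≈ 0.194.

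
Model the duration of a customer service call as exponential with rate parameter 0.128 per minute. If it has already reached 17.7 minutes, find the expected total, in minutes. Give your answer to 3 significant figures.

By memorylessness, E[X | X > 17.7] = 17.7 + 1/λ = 17.7 + 7.8125 = 25.5125 minutes.

25.5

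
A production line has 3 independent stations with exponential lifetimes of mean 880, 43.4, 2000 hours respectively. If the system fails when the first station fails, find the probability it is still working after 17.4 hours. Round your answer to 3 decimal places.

The first failure time is exponential with rate Σλ_i = 1/880 + 1/43.4 + 1/2000 = 0.0246778 per hour.
P(min > 17.4) = e^(−0.0246778·17.4) = e^(−0.42939) ≈ 0.651.

0.651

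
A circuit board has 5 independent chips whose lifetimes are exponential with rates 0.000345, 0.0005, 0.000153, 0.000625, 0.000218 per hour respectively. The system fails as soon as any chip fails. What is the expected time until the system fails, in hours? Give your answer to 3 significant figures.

543

The time to first failure is exponential with rate Σλ = 0.000345 + 0.0005 + 0.000153 + 0.000625 + 0.000218 = 0.001841.
E[min] = 1/Σλ = 1/0.001841 = 543.183 hours.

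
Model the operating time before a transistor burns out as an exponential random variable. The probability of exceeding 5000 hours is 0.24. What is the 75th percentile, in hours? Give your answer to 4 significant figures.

e^(−λ·5000) = 0.24 ⇒ λ = −ln(0.24)/5000 = 0.000285423.
75th percentile: 1 − e^(−λt) = 0.75, t = −ln(0.25)/λ = 4856.98 hours.

4857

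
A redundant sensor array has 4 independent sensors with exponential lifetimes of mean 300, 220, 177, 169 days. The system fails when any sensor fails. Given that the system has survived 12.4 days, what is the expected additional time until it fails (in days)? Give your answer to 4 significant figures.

First-failure rate Σλ = 1/300 + 1/220 + 1/177 + 1/169 = 0.0194457.
By memorylessness the expected residual is 1/Σλ = 51.4253 days, regardless of the 12.4 already elapsed.

51.43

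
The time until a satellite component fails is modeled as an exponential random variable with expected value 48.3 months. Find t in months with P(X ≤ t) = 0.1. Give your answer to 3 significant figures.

The rate is λ = 1/48.3 = 0.0207039 per month.
Set 1 − e^(−λt) = 0.1, so t = −ln(0.9)/λ = 0.10536/0.0207039 ≈ 5.08891 months.

5.09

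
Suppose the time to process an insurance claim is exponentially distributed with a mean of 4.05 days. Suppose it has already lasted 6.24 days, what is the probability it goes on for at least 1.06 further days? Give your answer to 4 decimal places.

The rate is λ = 1/4.05 = 0.246914 per day.
By the memoryless property, P(X > 6.24+1.06 | X > 6.24) = P(X > 1.06).
P(X > 1.06) = e^(−0.26173) ≈ 0.7697.

0.7697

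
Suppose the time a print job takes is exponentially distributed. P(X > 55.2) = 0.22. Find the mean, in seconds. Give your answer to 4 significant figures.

36.46

e^(−λ·55.2) = 0.22 ⇒ λ = −ln(0.22)/55.2 = 0.0274299.
Mean = 1/λ = 36.4566 seconds.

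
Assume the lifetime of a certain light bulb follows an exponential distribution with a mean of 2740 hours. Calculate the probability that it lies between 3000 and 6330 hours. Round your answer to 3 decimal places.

0.235

The rate is λ = 1/2740 = 0.000364964 per hour.
P(3000 < X < 6330) = e^(−λ·3000) − e^(−λ·6330) = 0.33458 − 0.09924 ≈ 0.235.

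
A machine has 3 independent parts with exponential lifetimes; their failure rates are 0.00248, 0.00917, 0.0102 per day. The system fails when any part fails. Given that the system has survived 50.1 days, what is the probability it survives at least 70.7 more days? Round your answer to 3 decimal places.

0.213

Time to first failure ~ Exp(Σλ) with Σλ = 0.02185.
By memorylessness, P(T > 50.1+70.7 | T > 50.1) = P(T > 70.7) = e^(−0.02185·70.7) ≈ 0.213.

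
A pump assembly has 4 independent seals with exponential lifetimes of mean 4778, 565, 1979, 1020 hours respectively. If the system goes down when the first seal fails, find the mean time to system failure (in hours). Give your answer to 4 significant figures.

The first failure time is exponential with rate Σλ_i = 1/4778 + 1/565 + 1/1979 + 1/1020 = 0.0034649 per hour.
E[min] = 1/Σλ = 1/0.0034649 = 288.608 hours.

288.6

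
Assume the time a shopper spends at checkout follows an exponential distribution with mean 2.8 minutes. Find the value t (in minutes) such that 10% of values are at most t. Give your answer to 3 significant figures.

The rate is λ = 1/2.8 = 0.357143 per minute.
Set 1 − e^(−λt) = 0.1, so t = −ln(0.9)/λ = 0.10536/0.357143 ≈ 0.295009 minutes.

0.295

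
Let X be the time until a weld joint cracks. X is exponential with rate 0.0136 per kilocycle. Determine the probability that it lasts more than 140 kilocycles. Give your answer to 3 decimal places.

0.149

P(X > 140) = e^(−λ·140) = e^(−1.904) ≈ 0.149.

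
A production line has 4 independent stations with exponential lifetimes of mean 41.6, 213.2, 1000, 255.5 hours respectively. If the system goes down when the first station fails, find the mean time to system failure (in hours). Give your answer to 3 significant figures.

The first failure time is exponential with rate Σλ_i = 1/41.6 + 1/213.2 + 1/1000 + 1/255.5 = 0.0336428 per hour.
E[min] = 1/Σλ = 1/0.0336428 = 29.7241 hours.

29.7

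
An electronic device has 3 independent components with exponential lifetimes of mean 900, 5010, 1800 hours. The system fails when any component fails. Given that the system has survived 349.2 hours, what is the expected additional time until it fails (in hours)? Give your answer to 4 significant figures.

535.8

First-failure rate Σλ = 1/900 + 1/5010 + 1/1800 = 0.00186627.
By memorylessness the expected residual is 1/Σλ = 535.829 hours, regardless of the 349.2 already elapsed.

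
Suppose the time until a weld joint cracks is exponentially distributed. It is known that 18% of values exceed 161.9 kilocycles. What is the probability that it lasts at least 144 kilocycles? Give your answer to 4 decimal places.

0.2176

e^(−λ·161.9) = 0.18 ⇒ λ = −ln(0.18)/161.9 = 0.0105917.
P(X > 144) = e^(−0.0105917·144) = e^(−1.5252) ≈ 0.2176.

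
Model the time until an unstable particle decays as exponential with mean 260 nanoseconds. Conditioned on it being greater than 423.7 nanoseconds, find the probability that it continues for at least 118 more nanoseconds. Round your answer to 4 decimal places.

0.6352

The rate is λ = 1/260 = 0.00384615 per nanosecond.
The exponential is memoryless, so the remaining time is again Exp(λ): the condition X > 423.7 is irrelevant.
P(X > 118) = e^(−0.45385) ≈ 0.6352.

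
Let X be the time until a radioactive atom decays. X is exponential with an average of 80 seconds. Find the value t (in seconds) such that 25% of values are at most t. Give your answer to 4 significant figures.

The rate is λ = 1/80 = 0.0125 per second.
Set 1 − e^(−λt) = 0.25, so t = −ln(0.75)/λ = 0.28768/0.0125 ≈ 23.0146 seconds.

23.01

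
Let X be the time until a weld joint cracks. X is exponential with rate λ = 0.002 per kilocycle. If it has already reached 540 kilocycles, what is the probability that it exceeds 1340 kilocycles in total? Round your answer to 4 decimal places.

0.2019

By the memoryless property, P(X > 540+800 | X > 540) = P(X > 800).
P(X > 800) = e^(−1.6) ≈ 0.2019.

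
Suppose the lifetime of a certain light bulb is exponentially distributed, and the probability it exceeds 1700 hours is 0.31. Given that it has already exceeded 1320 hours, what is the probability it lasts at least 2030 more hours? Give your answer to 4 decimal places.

0.2470

From e^(−λ·1700) = 0.31, λ = −ln(0.31)/1700 = 0.000688931.
Memoryless: P(X > 1320+2030 | X > 1320) = P(X > 2030) = e^(−0.000688931·2030) ≈ 0.2470.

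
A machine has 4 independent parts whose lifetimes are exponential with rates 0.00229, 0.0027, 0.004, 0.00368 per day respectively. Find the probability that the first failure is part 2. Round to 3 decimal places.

The time to first failure is exponential with rate Σλ = 0.00229 + 0.0027 + 0.004 + 0.00368 = 0.01267.
P(part 2 first) = λ_2/Σλ = 0.0027/0.01267 ≈ 0.213.

0.213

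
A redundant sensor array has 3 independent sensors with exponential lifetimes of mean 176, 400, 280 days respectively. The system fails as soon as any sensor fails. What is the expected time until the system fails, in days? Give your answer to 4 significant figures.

85.08

The first failure time is exponential with rate Σλ_i = 1/176 + 1/400 + 1/280 = 0.0117532 per day.
E[min] = 1/Σλ = 1/0.0117532 = 85.0829 days.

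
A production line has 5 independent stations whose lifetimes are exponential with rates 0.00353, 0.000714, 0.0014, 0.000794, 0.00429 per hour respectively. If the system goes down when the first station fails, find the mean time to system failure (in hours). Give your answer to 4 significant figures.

93.21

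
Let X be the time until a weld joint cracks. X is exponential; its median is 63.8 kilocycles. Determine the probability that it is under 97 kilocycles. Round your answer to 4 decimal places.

For an exponential, median = ln(2)/λ, so λ = ln 2 / 63.8 = 0.0108644 per kilocycle.
P(X ≤ 97) = 1 − e^(−λ·97) = 1 − e^(−1.0538) ≈ 0.6514.

0.6514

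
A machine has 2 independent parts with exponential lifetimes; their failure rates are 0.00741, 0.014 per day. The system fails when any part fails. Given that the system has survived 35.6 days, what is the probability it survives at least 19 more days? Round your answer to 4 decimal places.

0.6658

Time to first failure ~ Exp(Σλ) with Σλ = 0.02141.
By memorylessness, P(T > 35.6+19 | T > 35.6) = P(T > 19) = e^(−0.02141·19) ≈ 0.6658.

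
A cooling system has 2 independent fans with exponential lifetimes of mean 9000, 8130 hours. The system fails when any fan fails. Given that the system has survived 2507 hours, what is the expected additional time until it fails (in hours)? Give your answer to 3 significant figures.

4270

First-failure rate Σλ = 1/9000 + 1/8130 = 0.000234112.
By memorylessness the expected residual is 1/Σλ = 4271.45 hours, regardless of the 2507 already elapsed.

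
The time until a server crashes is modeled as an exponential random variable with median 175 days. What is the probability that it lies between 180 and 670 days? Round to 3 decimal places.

For an exponential, median = ln(2)/λ, so λ = ln 2 / 175 = 0.00396084 per day.
P(180 < X < 670) = e^(−λ·180) − e^(−λ·670) = 0.49020 − 0.07039 ≈ 0.420.

0.420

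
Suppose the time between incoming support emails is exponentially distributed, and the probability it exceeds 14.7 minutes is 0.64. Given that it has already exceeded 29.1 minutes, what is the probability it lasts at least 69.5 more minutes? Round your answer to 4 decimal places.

0.1212

From e^(−λ·14.7) = 0.64, λ = −ln(0.64)/14.7 = 0.0303597.
Memoryless: P(X > 29.1+69.5 | X > 29.1) = P(X > 69.5) = e^(−0.0303597·69.5) ≈ 0.1212.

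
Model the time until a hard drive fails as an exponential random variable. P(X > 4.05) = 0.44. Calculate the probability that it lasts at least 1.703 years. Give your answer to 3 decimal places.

0.708

e^(−λ·4.05) = 0.44 ⇒ λ = −ln(0.44)/4.05 = 0.202711.
P(X > 1.703) = e^(−0.202711·1.703) = e^(−0.34522) ≈ 0.708.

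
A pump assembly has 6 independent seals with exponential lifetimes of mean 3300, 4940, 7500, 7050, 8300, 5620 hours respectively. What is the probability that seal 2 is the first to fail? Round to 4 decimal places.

0.1876

Rates: λ_i = 1/mean_i → 0.00030303, 0.000202429, 0.000133333, 0.000141844, 0.000120482, 0.000177936; Σλ = 0.00107905.
P(seal 2 first) = λ_2/Σλ = 0.000202429/0.00107905 ≈ 0.1876.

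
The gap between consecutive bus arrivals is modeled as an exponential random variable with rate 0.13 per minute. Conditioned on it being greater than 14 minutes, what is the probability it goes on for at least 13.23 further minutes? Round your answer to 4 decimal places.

0.1791

The exponential is memoryless, so the remaining time is again Exp(λ): the condition X > 14 is irrelevant.
P(X > 13.23) = e^(−1.7199) ≈ 0.1791.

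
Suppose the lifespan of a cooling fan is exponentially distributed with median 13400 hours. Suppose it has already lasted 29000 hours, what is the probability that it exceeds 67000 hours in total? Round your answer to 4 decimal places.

0.1401

For an exponential, median = ln(2)/λ, so λ = ln 2 / 13400 = 0.0000517274 per hour.
P(X > s+t | X > s) = e^(−λ(s+t))/e^(−λs) = e^(−λt), independent of s = 29000.
P(X > 38000) = e^(−1.9656) ≈ 0.1401.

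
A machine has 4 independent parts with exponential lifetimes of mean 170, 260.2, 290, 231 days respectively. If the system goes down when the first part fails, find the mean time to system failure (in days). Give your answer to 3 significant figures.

The first failure time is exponential with rate Σλ_i = 1/170 + 1/260.2 + 1/290 + 1/231 = 0.0175028 per day.
E[min] = 1/Σλ = 1/0.0175028 = 57.1336 days.

57.1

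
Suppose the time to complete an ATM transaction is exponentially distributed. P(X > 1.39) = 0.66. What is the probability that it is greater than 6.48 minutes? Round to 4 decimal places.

0.1441

e^(−λ·1.39) = 0.66 ⇒ λ = −ln(0.66)/1.39 = 0.298932.
P(X > 6.48) = e^(−0.298932·6.48) = e^(−1.9371) ≈ 0.1441.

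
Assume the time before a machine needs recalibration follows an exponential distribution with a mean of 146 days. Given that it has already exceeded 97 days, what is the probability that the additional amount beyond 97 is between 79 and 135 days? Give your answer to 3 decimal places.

0.185

The rate is λ = 1/146 = 0.00684932 per day.
Memoryless: the residual past 97 is again Exp(λ).
P(79 < residual < 135) = e^(−λ·79) − e^(−λ·135) = 0.58211 − 0.39667 ≈ 0.185.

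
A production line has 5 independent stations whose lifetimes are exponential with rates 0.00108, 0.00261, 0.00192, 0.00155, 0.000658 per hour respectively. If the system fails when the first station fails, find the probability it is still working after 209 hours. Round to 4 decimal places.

The time to first failure is exponential with rate Σλ = 0.00108 + 0.00261 + 0.00192 + 0.00155 + 0.000658 = 0.007818.
P(min > 209) = e^(−0.007818·209) = e^(−1.634) ≈ 0.1952.

0.1952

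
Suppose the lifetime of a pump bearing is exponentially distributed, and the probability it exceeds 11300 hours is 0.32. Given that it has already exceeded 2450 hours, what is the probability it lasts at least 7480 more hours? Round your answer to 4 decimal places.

0.4704

From e^(−λ·11300) = 0.32, λ = −ln(0.32)/11300 = 0.000100835.
Memoryless: P(X > 2450+7480 | X > 2450) = P(X > 7480) = e^(−0.000100835·7480) ≈ 0.4704.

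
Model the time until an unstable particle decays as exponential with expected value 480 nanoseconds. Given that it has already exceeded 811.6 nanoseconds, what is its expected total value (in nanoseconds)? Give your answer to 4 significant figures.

The rate is λ = 1/480 = 0.00208333 per nanosecond.
By memorylessness, E[X | X > 811.6] = 811.6 + 1/λ = 811.6 + 480 = 1291.6 nanoseconds.

1292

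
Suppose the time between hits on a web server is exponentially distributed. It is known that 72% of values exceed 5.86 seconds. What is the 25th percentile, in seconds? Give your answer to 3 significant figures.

5.13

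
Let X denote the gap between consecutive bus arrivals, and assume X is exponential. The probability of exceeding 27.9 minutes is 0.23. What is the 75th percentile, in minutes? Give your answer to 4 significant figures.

26.32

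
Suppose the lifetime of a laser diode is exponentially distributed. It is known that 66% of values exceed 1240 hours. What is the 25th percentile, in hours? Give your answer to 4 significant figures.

858.5

e^(−λ·1240) = 0.66 ⇒ λ = −ln(0.66)/1240 = 0.000335093.
25th percentile: 1 − e^(−λt) = 0.25, t = −ln(0.75)/λ = 858.514 hours.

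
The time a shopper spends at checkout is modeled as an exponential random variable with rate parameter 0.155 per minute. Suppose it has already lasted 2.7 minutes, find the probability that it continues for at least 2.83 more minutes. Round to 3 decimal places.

0.645

By the memoryless property, P(X > 2.7+2.83 | X > 2.7) = P(X > 2.83).
P(X > 2.83) = e^(−0.43865) ≈ 0.645.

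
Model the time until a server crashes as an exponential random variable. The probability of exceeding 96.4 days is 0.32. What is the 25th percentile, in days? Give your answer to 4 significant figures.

e^(−λ·96.4) = 0.32 ⇒ λ = −ln(0.32)/96.4 = 0.0118199.
25th percentile: 1 − e^(−λt) = 0.25, t = −ln(0.75)/λ = 24.3389 days.

24.34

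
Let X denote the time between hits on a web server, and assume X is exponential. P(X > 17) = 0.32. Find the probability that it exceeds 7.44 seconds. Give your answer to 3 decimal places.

0.607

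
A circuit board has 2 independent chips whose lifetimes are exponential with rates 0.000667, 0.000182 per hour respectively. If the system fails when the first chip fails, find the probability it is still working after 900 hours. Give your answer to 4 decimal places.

0.4658

The time to first failure is exponential with rate Σλ = 0.000667 + 0.000182 = 0.000849.
P(min > 900) = e^(−0.000849·900) = e^(−0.7641) ≈ 0.4658.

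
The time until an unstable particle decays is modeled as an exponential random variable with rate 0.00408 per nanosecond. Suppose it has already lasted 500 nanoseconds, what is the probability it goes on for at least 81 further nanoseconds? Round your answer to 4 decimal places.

The exponential is memoryless, so the remaining time is again Exp(λ): the condition X > 500 is irrelevant.
P(X > 81) = e^(−0.33048) ≈ 0.7186.

0.7186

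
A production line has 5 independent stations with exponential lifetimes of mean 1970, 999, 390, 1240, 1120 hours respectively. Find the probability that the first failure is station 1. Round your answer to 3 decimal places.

0.088

Rates: λ_i = 1/mean_i → 0.000507614, 0.001001, 0.0025641, 0.000806452, 0.000892857; Σλ = 0.00577203.
P(station 1 first) = λ_1/Σλ = 0.000507614/0.00577203 ≈ 0.088.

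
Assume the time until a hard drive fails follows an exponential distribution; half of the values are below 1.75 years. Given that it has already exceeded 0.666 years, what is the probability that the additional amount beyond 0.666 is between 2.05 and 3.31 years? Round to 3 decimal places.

0.174

For an exponential, median = ln(2)/λ, so λ = ln 2 / 1.75 = 0.396084 per year.
Memoryless: the residual past 0.666 is again Exp(λ).
P(2.05 < residual < 3.31) = e^(−λ·2.05) − e^(−λ·3.31) = 0.44398 − 0.26954 ≈ 0.174.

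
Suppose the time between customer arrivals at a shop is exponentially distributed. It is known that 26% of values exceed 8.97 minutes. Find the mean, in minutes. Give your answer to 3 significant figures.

e^(−λ·8.97) = 0.26 ⇒ λ = −ln(0.26)/8.97 = 0.150175.
Mean = 1/λ = 6.65888 minutes.

6.66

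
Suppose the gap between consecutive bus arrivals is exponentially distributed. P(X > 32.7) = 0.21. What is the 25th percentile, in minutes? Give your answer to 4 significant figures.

6.028

e^(−λ·32.7) = 0.21 ⇒ λ = −ln(0.21)/32.7 = 0.0477262.
25th percentile: 1 − e^(−λt) = 0.25, t = −ln(0.75)/λ = 6.02776 minutes.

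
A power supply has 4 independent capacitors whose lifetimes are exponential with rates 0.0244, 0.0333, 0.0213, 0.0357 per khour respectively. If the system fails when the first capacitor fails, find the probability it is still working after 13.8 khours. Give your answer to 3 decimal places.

The time to first failure is exponential with rate Σλ = 0.0244 + 0.0333 + 0.0213 + 0.0357 = 0.1147.
P(min > 13.8) = e^(−0.1147·13.8) = e^(−1.5829) ≈ 0.205.

0.205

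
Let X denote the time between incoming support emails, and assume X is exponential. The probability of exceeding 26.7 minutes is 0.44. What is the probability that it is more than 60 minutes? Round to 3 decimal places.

0.158

e^(−λ·26.7) = 0.44 ⇒ λ = −ln(0.44)/26.7 = 0.0307483.
P(X > 60) = e^(−0.0307483·60) = e^(−1.8449) ≈ 0.158.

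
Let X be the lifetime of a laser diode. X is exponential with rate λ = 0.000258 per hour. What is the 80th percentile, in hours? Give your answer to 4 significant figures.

6238

Set 1 − e^(−λt) = 0.8, so t = −ln(0.2)/λ = 1.6094/0.000258 ≈ 6238.13 hours.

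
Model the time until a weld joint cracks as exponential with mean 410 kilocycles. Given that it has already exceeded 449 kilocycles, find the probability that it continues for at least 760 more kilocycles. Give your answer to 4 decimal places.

0.1567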